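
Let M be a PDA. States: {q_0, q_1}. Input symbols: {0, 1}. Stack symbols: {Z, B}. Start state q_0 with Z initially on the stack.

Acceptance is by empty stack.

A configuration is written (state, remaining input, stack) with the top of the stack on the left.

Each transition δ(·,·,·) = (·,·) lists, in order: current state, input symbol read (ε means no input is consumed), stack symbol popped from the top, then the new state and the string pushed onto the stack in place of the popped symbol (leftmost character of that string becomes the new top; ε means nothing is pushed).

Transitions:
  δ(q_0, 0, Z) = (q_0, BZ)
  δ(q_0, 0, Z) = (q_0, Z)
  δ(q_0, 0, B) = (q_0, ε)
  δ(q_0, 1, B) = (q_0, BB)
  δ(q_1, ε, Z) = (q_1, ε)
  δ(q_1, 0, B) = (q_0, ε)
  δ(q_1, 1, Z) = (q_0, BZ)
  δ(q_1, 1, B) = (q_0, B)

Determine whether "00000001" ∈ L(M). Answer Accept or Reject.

Reject

No computation consumes all input and empties the stack.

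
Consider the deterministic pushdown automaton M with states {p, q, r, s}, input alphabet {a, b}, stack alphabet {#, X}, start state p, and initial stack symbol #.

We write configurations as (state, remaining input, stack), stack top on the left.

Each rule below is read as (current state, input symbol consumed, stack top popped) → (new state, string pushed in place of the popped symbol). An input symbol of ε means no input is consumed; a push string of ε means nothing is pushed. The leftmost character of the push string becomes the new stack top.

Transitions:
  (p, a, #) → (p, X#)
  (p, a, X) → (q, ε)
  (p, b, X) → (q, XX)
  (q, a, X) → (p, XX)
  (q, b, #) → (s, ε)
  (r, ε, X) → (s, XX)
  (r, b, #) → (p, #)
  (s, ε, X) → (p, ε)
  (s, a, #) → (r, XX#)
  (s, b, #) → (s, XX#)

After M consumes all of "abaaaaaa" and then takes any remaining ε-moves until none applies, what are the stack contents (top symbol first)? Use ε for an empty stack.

XX#

(p, abaaaaaa, #) ⊢ (p, baaaaaa, X#) ⊢ (q, aaaaaa, XX#) ⊢ (p, aaaaa, XXX#) ⊢ (q, aaaa, XX#) ⊢ (p, aaa, XXX#) ⊢ (q, aa, XX#) ⊢ (p, a, XXX#) ⊢ (q, ε, XX#)
All input consumed in state q with stack XX#.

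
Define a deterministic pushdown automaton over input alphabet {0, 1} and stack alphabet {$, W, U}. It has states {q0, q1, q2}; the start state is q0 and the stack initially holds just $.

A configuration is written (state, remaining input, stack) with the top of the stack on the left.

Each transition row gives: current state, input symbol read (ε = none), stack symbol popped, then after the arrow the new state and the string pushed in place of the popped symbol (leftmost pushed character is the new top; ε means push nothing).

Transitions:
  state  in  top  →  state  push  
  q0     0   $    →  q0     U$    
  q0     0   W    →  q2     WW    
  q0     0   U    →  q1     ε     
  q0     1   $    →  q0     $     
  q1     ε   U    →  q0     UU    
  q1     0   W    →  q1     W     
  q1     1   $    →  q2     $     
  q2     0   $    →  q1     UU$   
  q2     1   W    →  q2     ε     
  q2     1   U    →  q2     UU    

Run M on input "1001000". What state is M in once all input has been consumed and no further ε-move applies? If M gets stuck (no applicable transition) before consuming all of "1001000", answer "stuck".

(q0, 1001000, $) ⊢ (q0, 001000, $) ⊢ (q0, 01000, U$) ⊢ (q1, 1000, $) ⊢ (q2, 000, $) ⊢ (q1, 00, UU$) ⊢ (q0, 00, UUU$) ⊢ (q1, 0, UU$) ⊢ (q0, 0, UUU$) ⊢ (q1, ε, UU$) ⊢ (q0, ε, UUU$)
All input consumed; M is in state q0.

q0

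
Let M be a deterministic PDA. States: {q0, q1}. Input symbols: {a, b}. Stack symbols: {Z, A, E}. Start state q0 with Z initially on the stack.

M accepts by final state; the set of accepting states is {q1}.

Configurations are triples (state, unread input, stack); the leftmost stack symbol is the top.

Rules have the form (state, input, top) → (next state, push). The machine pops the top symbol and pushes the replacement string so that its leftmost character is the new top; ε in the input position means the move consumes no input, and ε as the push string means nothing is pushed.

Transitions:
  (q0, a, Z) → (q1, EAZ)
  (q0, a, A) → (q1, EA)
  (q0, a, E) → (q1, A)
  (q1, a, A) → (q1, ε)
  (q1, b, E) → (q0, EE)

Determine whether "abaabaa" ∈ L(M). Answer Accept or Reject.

(q0, abaabaa, Z)
  read a, top Z: go to q1, push EAZ → (q1, baabaa, EAZ)
  read b, top E: go to q0, push EE → (q0, aabaa, EEAZ)
  read a, top E: go to q1, push A → (q1, abaa, AEAZ)
  read a, top A: go to q1, push ε → (q1, baa, EAZ)
  read b, top E: go to q0, push EE → (q0, aa, EEAZ)
  read a, top E: go to q1, push A → (q1, a, AEAZ)
  read a, top A: go to q1, push ε → (q1, ε, EAZ)
All input consumed; state q1 ∈ F.

Accept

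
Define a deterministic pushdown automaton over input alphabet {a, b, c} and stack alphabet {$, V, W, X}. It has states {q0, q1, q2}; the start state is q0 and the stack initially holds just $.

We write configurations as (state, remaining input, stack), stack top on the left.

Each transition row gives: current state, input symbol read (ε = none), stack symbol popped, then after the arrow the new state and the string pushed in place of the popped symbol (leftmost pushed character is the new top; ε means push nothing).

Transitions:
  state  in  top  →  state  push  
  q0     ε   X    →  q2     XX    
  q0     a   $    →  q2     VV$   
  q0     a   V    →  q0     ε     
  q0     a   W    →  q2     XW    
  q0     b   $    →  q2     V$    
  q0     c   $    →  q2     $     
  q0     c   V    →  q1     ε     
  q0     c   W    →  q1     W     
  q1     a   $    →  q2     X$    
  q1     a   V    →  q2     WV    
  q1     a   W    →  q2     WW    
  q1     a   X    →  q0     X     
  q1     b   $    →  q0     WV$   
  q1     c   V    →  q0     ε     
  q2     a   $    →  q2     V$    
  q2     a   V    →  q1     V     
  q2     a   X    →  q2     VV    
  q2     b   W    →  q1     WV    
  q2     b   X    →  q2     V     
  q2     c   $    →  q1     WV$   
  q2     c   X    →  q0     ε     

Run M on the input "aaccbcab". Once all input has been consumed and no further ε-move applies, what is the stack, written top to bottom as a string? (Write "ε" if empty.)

(q0, aaccbcab, $)
  read a, top $: go to q2, push VV$ → (q2, accbcab, VV$)
  read a, top V: go to q1, push V → (q1, ccbcab, VV$)
  read c, top V: go to q0, push ε → (q0, cbcab, V$)
  read c, top V: go to q1, push ε → (q1, bcab, $)
  read b, top $: go to q0, push WV$ → (q0, cab, WV$)
  read c, top W: go to q1, push W → (q1, ab, WV$)
  read a, top W: go to q2, push WW → (q2, b, WWV$)
  read b, top W: go to q1, push WV → (q1, ε, WVWV$)
All input consumed in state q1 with stack WVWV$.

WVWV$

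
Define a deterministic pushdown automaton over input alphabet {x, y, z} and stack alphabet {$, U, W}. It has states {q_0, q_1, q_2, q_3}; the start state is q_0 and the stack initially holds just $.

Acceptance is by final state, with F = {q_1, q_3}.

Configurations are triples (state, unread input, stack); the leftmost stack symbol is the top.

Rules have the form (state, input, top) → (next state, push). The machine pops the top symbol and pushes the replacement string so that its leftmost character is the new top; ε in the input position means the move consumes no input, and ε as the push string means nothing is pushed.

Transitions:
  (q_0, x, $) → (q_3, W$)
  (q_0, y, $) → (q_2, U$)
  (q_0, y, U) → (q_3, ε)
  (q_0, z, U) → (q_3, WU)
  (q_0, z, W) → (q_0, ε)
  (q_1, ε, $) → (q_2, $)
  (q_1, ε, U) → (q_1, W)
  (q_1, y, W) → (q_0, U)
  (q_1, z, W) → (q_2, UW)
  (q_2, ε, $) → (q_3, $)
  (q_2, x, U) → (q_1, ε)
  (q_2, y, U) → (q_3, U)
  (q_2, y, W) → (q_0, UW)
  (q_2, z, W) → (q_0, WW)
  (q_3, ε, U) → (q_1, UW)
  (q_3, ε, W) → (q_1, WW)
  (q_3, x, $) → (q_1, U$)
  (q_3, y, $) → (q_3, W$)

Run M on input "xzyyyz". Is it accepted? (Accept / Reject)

Reject

(q_0, xzyyyz, $) ⊢ (q_3, zyyyz, W$) ⊢ (q_1, zyyyz, WW$) ⊢ (q_2, yyyz, UWW$) ⊢ (q_3, yyz, UWW$) ⊢ (q_1, yyz, UWWW$) ⊢ (q_1, yyz, WWWW$) ⊢ (q_0, yz, UWWW$) ⊢ (q_3, z, WWW$) ⊢ (q_1, z, WWWW$) ⊢ (q_2, ε, UWWWW$)
All input consumed; state q_2 ∉ F and no further ε-move applies.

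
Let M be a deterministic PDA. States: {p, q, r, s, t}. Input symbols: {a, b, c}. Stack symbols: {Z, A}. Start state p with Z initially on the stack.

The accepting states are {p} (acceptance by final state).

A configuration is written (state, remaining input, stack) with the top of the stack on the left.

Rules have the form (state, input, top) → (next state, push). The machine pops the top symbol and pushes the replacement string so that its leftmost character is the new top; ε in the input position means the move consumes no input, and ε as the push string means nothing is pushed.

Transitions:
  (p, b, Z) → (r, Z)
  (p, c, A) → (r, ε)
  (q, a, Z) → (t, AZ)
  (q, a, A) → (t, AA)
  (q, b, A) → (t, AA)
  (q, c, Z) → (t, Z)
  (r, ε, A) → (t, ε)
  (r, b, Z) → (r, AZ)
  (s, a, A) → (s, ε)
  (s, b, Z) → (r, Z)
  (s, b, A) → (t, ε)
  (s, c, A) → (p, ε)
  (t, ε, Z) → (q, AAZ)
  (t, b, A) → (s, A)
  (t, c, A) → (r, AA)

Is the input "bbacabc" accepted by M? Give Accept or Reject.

Reject

(p, bbacabc, Z)
  read b, top Z: go to r, push Z → (r, bacabc, Z)
  read b, top Z: go to r, push AZ → (r, acabc, AZ)
  ε-move, top A: go to t, push ε → (t, acabc, Z)
  ε-move, top Z: go to q, push AAZ → (q, acabc, AAZ)
  read a, top A: go to t, push AA → (t, cabc, AAAZ)
  read c, top A: go to r, push AA → (r, abc, AAAAZ)
  ε-move, top A: go to t, push ε → (t, abc, AAAZ)
No transition applies at (t, abc, AAAZ); input not fully consumed.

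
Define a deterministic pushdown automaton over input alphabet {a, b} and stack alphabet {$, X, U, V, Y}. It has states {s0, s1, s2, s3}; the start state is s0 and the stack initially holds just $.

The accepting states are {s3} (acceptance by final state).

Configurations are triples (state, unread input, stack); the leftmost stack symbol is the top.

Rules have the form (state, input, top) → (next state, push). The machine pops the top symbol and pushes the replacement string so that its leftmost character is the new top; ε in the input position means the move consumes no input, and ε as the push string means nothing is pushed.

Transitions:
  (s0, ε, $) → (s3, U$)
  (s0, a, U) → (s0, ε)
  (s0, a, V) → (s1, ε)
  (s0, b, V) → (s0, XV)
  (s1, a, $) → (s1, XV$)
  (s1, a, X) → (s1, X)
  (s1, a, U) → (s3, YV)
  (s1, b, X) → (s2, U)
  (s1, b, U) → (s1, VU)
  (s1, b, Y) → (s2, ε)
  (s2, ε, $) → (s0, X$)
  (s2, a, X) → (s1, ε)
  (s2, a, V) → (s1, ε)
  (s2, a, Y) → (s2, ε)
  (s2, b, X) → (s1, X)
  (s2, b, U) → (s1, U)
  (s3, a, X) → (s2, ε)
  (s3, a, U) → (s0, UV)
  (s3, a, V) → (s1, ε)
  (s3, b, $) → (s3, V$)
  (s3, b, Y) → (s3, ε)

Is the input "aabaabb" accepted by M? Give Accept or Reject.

(s0, aabaabb, $) ⊢ (s3, aabaabb, U$) ⊢ (s0, abaabb, UV$) ⊢ (s0, baabb, V$) ⊢ (s0, aabb, XV$)
No transition applies at (s0, aabb, XV$); input not fully consumed.

Reject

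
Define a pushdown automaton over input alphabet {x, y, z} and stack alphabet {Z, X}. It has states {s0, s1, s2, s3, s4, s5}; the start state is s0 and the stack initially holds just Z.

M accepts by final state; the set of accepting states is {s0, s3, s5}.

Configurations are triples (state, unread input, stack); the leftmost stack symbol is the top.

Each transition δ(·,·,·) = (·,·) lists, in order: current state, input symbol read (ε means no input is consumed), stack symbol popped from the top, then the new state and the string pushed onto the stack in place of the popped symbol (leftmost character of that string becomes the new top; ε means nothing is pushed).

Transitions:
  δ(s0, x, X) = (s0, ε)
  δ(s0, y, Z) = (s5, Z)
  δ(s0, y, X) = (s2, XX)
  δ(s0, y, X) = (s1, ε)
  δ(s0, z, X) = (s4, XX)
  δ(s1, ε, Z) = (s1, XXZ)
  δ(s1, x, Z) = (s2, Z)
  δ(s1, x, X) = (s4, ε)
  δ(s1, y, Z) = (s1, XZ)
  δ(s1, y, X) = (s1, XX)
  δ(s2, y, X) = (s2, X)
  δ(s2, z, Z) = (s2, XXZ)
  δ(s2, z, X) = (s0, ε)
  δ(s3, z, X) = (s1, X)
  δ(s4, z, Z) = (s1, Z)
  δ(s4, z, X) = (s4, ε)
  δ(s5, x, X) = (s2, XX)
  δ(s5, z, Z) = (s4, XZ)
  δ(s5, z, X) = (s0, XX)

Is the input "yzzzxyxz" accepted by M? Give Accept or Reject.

Reject

No computation consumes all input and reaches a final state.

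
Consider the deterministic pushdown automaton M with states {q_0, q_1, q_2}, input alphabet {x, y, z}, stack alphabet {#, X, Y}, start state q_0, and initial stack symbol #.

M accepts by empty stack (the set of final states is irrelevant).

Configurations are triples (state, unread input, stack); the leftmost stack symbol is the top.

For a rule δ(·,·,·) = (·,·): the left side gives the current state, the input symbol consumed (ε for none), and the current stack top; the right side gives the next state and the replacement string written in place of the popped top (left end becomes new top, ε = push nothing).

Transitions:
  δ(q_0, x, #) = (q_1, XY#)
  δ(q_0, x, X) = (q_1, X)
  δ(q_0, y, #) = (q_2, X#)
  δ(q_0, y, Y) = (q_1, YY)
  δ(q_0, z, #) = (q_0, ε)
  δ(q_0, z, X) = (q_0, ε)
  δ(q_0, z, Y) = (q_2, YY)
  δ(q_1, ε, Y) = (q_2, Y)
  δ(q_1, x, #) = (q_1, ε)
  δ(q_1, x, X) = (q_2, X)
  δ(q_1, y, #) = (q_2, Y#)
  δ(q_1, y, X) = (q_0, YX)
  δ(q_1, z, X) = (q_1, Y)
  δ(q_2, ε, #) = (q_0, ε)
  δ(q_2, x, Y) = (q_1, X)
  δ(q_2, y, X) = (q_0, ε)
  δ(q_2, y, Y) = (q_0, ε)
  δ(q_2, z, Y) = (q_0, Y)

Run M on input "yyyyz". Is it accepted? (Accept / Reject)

(q_0, yyyyz, #) ⊢ (q_2, yyyz, X#) ⊢ (q_0, yyz, #) ⊢ (q_2, yz, X#) ⊢ (q_0, z, #) ⊢ (q_0, ε, ε)
All input consumed and the stack is empty.

Accept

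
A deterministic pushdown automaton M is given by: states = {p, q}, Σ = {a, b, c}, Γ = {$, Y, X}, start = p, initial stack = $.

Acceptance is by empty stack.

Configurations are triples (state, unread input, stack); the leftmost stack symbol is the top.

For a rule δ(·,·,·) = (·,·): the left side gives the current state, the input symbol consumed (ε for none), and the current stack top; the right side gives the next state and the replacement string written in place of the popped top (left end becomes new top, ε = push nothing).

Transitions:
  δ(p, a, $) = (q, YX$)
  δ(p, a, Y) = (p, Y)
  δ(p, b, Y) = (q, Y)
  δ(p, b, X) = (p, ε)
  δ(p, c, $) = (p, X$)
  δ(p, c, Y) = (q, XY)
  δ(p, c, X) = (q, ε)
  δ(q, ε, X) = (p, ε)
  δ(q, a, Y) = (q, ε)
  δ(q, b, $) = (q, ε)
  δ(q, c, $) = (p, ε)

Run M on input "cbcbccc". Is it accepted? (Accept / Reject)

Accept

(p, cbcbccc, $)
  read c, top $: go to p, push X$ → (p, bcbccc, X$)
  read b, top X: go to p, push ε → (p, cbccc, $)
  read c, top $: go to p, push X$ → (p, bccc, X$)
  read b, top X: go to p, push ε → (p, ccc, $)
  read c, top $: go to p, push X$ → (p, cc, X$)
  read c, top X: go to q, push ε → (q, c, $)
  read c, top $: go to p, push ε → (p, ε, ε)
All input consumed and the stack is empty.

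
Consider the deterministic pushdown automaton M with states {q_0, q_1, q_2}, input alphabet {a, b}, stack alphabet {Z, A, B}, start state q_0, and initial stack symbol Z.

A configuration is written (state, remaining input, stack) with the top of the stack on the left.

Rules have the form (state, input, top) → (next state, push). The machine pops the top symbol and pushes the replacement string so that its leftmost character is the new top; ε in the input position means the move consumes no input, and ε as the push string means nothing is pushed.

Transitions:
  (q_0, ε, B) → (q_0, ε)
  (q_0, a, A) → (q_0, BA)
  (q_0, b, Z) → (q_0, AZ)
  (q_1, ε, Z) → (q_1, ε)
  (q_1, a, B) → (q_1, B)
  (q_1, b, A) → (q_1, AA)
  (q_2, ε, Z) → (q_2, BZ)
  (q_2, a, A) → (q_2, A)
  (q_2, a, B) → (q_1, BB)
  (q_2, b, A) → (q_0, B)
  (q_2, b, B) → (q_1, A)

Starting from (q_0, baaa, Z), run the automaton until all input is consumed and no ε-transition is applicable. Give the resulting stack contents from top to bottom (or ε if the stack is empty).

(q_0, baaa, Z)
  read b, top Z: go to q_0, push AZ → (q_0, aaa, AZ)
  read a, top A: go to q_0, push BA → (q_0, aa, BAZ)
  ε-move, top B: go to q_0, push ε → (q_0, aa, AZ)
  read a, top A: go to q_0, push BA → (q_0, a, BAZ)
  ε-move, top B: go to q_0, push ε → (q_0, a, AZ)
  read a, top A: go to q_0, push BA → (q_0, ε, BAZ)
  ε-move, top B: go to q_0, push ε → (q_0, ε, AZ)
All input consumed in state q_0 with stack AZ.

AZ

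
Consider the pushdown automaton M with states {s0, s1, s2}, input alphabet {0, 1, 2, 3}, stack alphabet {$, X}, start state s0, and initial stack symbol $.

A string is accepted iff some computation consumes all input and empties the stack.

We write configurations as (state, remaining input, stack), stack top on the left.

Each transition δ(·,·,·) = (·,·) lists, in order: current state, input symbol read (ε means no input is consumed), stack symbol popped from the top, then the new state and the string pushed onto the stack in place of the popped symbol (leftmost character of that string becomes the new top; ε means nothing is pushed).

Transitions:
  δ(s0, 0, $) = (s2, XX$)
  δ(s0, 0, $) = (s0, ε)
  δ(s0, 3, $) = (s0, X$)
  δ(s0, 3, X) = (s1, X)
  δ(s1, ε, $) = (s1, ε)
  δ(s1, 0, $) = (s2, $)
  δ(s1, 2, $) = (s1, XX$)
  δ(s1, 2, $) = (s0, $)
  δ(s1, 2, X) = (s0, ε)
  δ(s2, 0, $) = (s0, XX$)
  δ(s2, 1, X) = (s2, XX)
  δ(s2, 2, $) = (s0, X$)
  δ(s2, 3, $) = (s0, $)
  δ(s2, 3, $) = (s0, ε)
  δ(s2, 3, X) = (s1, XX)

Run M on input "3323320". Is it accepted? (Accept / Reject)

One accepting computation: (s0, 3323320, $) ⊢ (s0, 323320, X$) ⊢ (s1, 23320, X$) ⊢ (s0, 3320, $) ⊢ (s0, 320, X$) ⊢ (s1, 20, X$) ⊢ (s0, 0, $) ⊢ (s0, ε, ε)
All input consumed and the stack is empty.

Accept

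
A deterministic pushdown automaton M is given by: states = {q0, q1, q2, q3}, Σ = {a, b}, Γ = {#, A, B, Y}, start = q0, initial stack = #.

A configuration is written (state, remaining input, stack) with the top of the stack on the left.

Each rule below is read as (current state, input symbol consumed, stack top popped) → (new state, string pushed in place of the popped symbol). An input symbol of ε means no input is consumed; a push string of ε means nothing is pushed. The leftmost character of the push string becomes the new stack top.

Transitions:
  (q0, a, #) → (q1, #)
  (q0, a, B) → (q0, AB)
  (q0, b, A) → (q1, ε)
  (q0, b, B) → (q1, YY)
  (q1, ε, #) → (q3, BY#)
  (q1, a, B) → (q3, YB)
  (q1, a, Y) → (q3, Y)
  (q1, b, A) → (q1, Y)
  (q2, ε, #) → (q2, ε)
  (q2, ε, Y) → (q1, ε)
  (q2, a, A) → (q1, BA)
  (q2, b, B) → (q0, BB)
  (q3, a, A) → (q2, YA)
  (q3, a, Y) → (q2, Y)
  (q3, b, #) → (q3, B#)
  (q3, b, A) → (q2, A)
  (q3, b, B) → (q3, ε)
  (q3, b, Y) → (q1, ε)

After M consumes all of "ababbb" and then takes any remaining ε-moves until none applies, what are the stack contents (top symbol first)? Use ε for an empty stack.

Y#

(q0, ababbb, #)
  read a, top #: go to q1, push # → (q1, babbb, #)
  ε-move, top #: go to q3, push BY# → (q3, babbb, BY#)
  read b, top B: go to q3, push ε → (q3, abbb, Y#)
  read a, top Y: go to q2, push Y → (q2, bbb, Y#)
  ε-move, top Y: go to q1, push ε → (q1, bbb, #)
  ε-move, top #: go to q3, push BY# → (q3, bbb, BY#)
  read b, top B: go to q3, push ε → (q3, bb, Y#)
  read b, top Y: go to q1, push ε → (q1, b, #)
  ε-move, top #: go to q3, push BY# → (q3, b, BY#)
  read b, top B: go to q3, push ε → (q3, ε, Y#)
All input consumed in state q3 with stack Y#.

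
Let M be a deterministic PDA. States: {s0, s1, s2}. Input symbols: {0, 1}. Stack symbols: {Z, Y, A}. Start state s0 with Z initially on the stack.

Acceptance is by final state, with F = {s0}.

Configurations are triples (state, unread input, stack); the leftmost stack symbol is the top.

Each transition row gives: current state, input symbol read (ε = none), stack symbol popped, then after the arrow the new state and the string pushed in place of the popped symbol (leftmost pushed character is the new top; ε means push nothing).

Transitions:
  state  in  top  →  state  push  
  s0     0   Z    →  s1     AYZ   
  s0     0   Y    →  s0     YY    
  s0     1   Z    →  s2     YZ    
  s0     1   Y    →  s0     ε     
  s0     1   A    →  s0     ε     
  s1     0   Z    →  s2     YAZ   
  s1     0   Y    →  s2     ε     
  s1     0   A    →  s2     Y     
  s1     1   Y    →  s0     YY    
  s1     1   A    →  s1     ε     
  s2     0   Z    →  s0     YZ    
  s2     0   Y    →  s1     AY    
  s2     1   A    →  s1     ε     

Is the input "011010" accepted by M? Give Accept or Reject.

(s0, 011010, Z) ⊢ (s1, 11010, AYZ) ⊢ (s1, 1010, YZ) ⊢ (s0, 010, YYZ) ⊢ (s0, 10, YYYZ) ⊢ (s0, 0, YYZ) ⊢ (s0, ε, YYYZ)
All input consumed; state s0 ∈ F.

Accept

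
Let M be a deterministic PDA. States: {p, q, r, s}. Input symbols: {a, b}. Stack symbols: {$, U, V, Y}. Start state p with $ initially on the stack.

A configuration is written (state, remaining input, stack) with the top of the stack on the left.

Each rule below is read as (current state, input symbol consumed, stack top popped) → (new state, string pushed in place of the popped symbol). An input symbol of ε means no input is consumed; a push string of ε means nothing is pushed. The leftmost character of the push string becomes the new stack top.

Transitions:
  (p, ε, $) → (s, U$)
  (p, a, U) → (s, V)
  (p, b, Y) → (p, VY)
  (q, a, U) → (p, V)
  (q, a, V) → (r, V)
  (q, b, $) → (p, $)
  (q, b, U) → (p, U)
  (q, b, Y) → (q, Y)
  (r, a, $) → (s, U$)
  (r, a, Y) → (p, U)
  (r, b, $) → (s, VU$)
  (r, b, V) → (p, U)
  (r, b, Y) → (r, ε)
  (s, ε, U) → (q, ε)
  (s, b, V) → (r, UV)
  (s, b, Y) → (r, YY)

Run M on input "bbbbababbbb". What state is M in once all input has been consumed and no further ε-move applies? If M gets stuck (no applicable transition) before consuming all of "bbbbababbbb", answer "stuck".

(p, bbbbababbbb, $)
  ε-move, top $: go to s, push U$ → (s, bbbbababbbb, U$)
  ε-move, top U: go to q, push ε → (q, bbbbababbbb, $)
  read b, top $: go to p, push $ → (p, bbbababbbb, $)
  ε-move, top $: go to s, push U$ → (s, bbbababbbb, U$)
  ε-move, top U: go to q, push ε → (q, bbbababbbb, $)
  read b, top $: go to p, push $ → (p, bbababbbb, $)
  ε-move, top $: go to s, push U$ → (s, bbababbbb, U$)
  ε-move, top U: go to q, push ε → (q, bbababbbb, $)
  read b, top $: go to p, push $ → (p, bababbbb, $)
  ε-move, top $: go to s, push U$ → (s, bababbbb, U$)
  ε-move, top U: go to q, push ε → (q, bababbbb, $)
  read b, top $: go to p, push $ → (p, ababbbb, $)
  ε-move, top $: go to s, push U$ → (s, ababbbb, U$)
  ε-move, top U: go to q, push ε → (q, ababbbb, $)
No transition for (q, a, top $); M blocks with input ababbbb remaining.

stuck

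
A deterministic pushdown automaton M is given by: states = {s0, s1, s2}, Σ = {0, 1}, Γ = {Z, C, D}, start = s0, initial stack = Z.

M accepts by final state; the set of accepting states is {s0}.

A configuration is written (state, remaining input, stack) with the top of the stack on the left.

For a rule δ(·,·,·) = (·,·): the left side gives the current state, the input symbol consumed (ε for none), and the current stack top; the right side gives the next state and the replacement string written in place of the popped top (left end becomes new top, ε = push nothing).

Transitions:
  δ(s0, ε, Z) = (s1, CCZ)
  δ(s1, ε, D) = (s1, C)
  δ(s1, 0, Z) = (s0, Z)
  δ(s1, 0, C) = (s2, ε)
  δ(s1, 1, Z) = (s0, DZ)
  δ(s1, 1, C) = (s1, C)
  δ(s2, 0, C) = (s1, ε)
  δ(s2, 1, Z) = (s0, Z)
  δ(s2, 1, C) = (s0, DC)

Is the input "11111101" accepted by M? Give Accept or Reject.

(s0, 11111101, Z)
  ε-move, top Z: go to s1, push CCZ → (s1, 11111101, CCZ)
  read 1, top C: go to s1, push C → (s1, 1111101, CCZ)
  read 1, top C: go to s1, push C → (s1, 111101, CCZ)
  read 1, top C: go to s1, push C → (s1, 11101, CCZ)
  read 1, top C: go to s1, push C → (s1, 1101, CCZ)
  read 1, top C: go to s1, push C → (s1, 101, CCZ)
  read 1, top C: go to s1, push C → (s1, 01, CCZ)
  read 0, top C: go to s2, push ε → (s2, 1, CZ)
  read 1, top C: go to s0, push DC → (s0, ε, DCZ)
All input consumed; state s0 ∈ F.

Accept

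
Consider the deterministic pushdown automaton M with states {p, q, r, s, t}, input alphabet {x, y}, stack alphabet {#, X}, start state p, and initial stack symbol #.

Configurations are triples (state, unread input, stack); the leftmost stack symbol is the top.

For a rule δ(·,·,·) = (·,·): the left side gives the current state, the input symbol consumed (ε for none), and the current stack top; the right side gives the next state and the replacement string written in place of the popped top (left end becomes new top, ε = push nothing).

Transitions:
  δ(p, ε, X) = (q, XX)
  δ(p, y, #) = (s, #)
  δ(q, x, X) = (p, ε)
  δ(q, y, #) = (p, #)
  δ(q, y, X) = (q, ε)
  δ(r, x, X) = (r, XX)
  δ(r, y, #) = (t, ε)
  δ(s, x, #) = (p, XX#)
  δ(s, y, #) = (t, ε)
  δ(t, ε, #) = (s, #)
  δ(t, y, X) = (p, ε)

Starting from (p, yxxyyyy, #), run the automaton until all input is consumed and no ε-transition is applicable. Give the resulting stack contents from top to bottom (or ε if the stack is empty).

(p, yxxyyyy, #)
  read y, top #: go to s, push # → (s, xxyyyy, #)
  read x, top #: go to p, push XX# → (p, xyyyy, XX#)
  ε-move, top X: go to q, push XX → (q, xyyyy, XXX#)
  read x, top X: go to p, push ε → (p, yyyy, XX#)
  ε-move, top X: go to q, push XX → (q, yyyy, XXX#)
  read y, top X: go to q, push ε → (q, yyy, XX#)
  read y, top X: go to q, push ε → (q, yy, X#)
  read y, top X: go to q, push ε → (q, y, #)
  read y, top #: go to p, push # → (p, ε, #)
All input consumed in state p with stack #.

#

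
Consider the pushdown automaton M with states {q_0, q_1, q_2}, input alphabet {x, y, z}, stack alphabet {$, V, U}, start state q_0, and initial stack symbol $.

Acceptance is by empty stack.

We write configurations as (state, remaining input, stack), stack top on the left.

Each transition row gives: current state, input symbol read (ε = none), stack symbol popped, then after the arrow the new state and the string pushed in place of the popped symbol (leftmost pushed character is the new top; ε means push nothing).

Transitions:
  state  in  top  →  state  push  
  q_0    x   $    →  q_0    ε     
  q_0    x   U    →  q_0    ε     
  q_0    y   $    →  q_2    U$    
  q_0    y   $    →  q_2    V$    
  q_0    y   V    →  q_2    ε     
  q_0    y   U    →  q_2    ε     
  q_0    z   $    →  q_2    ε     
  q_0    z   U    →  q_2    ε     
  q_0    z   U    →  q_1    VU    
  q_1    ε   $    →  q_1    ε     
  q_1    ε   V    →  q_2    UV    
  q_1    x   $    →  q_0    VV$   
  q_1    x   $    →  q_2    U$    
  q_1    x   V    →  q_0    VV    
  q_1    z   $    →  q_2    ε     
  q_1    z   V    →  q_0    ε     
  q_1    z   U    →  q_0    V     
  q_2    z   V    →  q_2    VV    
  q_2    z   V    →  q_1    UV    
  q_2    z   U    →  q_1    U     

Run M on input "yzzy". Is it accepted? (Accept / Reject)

No computation consumes all input and empties the stack.

Reject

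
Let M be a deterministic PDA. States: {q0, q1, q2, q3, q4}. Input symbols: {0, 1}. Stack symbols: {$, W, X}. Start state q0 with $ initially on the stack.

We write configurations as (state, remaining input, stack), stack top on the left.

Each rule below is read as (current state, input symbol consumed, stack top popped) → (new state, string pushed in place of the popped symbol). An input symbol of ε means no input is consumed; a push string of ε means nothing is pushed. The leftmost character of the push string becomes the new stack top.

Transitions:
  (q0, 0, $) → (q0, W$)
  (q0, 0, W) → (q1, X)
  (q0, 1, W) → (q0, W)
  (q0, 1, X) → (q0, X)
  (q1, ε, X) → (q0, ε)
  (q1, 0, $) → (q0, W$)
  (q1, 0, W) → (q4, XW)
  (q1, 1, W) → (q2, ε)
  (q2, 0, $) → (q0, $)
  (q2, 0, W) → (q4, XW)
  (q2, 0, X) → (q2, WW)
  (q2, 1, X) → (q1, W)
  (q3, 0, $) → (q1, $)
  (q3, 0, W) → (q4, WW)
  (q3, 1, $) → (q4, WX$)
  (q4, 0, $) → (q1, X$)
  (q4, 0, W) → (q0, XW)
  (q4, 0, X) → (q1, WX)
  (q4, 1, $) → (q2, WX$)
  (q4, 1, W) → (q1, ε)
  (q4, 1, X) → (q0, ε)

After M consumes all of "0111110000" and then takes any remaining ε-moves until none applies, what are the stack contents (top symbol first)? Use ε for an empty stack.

W$

(q0, 0111110000, $)
  read 0, top $: go to q0, push W$ → (q0, 111110000, W$)
  read 1, top W: go to q0, push W → (q0, 11110000, W$)
  read 1, top W: go to q0, push W → (q0, 1110000, W$)
  read 1, top W: go to q0, push W → (q0, 110000, W$)
  read 1, top W: go to q0, push W → (q0, 10000, W$)
  read 1, top W: go to q0, push W → (q0, 0000, W$)
  read 0, top W: go to q1, push X → (q1, 000, X$)
  ε-move, top X: go to q0, push ε → (q0, 000, $)
  read 0, top $: go to q0, push W$ → (q0, 00, W$)
  read 0, top W: go to q1, push X → (q1, 0, X$)
  ε-move, top X: go to q0, push ε → (q0, 0, $)
  read 0, top $: go to q0, push W$ → (q0, ε, W$)
All input consumed in state q0 with stack W$.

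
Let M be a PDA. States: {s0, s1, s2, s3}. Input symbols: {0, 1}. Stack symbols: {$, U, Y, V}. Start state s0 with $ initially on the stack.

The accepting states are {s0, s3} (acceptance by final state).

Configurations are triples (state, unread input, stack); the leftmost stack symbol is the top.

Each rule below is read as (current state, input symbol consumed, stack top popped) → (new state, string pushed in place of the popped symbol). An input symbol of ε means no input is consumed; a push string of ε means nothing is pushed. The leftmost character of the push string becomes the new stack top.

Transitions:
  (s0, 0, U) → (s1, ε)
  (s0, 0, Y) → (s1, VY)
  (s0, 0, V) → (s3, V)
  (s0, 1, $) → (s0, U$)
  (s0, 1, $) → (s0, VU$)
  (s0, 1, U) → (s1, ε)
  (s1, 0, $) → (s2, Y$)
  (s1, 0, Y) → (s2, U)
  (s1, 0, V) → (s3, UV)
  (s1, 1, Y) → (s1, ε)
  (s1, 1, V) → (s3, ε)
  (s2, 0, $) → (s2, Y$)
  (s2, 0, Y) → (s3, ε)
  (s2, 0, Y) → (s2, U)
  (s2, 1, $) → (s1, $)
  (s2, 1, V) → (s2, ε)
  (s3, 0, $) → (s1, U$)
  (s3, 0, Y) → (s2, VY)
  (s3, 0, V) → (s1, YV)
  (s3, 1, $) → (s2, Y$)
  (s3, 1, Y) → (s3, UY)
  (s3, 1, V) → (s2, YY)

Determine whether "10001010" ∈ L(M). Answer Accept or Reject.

Accept

One accepting computation: (s0, 10001010, $) ⊢ (s0, 0001010, U$) ⊢ (s1, 001010, $) ⊢ (s2, 01010, Y$) ⊢ (s3, 1010, $) ⊢ (s2, 010, Y$) ⊢ (s3, 10, $) ⊢ (s2, 0, Y$) ⊢ (s3, ε, $)
All input consumed and state s3 ∈ F.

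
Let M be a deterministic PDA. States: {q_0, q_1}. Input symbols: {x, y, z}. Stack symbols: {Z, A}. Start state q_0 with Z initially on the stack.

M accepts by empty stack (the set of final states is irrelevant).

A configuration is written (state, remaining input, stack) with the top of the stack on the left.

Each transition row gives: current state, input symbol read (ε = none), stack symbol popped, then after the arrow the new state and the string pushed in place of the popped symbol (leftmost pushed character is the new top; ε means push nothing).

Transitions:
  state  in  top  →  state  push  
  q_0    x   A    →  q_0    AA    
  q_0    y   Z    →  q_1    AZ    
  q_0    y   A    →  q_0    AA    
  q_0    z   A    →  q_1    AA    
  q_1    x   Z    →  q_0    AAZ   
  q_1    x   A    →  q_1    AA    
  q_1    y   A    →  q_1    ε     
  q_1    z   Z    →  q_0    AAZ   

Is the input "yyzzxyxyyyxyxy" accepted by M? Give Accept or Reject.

(q_0, yyzzxyxyyyxyxy, Z)
  read y, top Z: go to q_1, push AZ → (q_1, yzzxyxyyyxyxy, AZ)
  read y, top A: go to q_1, push ε → (q_1, zzxyxyyyxyxy, Z)
  read z, top Z: go to q_0, push AAZ → (q_0, zxyxyyyxyxy, AAZ)
  read z, top A: go to q_1, push AA → (q_1, xyxyyyxyxy, AAAZ)
  read x, top A: go to q_1, push AA → (q_1, yxyyyxyxy, AAAAZ)
  read y, top A: go to q_1, push ε → (q_1, xyyyxyxy, AAAZ)
  read x, top A: go to q_1, push AA → (q_1, yyyxyxy, AAAAZ)
  read y, top A: go to q_1, push ε → (q_1, yyxyxy, AAAZ)
  read y, top A: go to q_1, push ε → (q_1, yxyxy, AAZ)
  read y, top A: go to q_1, push ε → (q_1, xyxy, AZ)
  read x, top A: go to q_1, push AA → (q_1, yxy, AAZ)
  read y, top A: go to q_1, push ε → (q_1, xy, AZ)
  read x, top A: go to q_1, push AA → (q_1, y, AAZ)
  read y, top A: go to q_1, push ε → (q_1, ε, AZ)
All input consumed; stack is AZ, not empty, and no further ε-move applies.

Reject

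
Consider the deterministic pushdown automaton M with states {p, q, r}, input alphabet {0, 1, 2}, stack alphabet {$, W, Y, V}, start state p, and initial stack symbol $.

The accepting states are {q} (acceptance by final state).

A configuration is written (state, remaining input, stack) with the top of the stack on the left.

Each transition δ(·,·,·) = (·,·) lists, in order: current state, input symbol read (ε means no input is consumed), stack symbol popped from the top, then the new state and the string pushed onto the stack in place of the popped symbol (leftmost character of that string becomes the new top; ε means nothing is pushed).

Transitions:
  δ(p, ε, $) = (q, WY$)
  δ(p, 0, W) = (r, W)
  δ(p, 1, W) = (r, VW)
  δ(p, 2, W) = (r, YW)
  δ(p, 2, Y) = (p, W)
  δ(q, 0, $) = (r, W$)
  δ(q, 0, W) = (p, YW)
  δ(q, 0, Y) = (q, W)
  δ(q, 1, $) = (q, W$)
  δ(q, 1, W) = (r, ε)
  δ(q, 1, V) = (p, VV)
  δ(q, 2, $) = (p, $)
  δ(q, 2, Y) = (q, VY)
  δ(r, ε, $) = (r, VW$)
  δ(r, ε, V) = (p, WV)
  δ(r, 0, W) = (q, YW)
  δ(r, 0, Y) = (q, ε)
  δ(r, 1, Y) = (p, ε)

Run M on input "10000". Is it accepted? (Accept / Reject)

(p, 10000, $) ⊢ (q, 10000, WY$) ⊢ (r, 0000, Y$) ⊢ (q, 000, $) ⊢ (r, 00, W$) ⊢ (q, 0, YW$) ⊢ (q, ε, WW$)
All input consumed; state q ∈ F.

Accept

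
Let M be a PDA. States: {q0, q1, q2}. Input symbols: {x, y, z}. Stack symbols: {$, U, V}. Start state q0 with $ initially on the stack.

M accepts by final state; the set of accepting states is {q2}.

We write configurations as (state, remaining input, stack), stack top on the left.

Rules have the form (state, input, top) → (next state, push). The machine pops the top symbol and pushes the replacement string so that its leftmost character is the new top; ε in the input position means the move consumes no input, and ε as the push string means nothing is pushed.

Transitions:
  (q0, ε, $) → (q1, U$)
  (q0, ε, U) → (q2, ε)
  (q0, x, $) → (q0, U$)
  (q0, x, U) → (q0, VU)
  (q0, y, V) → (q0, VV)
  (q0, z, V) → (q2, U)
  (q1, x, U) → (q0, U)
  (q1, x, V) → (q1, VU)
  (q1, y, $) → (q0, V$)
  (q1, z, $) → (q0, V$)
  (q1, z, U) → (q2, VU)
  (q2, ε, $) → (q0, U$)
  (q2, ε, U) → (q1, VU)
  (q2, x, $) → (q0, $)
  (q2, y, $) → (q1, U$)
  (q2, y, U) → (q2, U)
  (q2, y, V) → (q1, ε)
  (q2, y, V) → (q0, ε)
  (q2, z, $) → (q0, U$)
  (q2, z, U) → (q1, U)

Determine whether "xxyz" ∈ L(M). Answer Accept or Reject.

One accepting computation: (q0, xxyz, $) ⊢ (q0, xyz, U$) ⊢ (q0, yz, VU$) ⊢ (q0, z, VVU$) ⊢ (q2, ε, UVU$)
All input consumed and state q2 ∈ F.

Accept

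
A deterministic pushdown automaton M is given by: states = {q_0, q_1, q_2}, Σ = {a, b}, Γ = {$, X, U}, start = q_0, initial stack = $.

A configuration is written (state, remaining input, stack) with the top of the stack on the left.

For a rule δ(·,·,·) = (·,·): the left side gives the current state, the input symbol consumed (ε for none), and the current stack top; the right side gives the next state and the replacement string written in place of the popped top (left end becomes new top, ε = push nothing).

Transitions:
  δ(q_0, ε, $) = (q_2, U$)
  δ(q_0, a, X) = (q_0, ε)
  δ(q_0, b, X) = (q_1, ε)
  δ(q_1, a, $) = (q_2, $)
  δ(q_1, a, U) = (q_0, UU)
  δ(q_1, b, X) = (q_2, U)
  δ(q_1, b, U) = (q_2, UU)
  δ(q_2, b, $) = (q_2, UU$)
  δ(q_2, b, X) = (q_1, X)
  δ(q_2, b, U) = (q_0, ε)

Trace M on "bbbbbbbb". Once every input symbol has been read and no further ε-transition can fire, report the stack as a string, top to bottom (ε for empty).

(q_0, bbbbbbbb, $)
  ε-move, top $: go to q_2, push U$ → (q_2, bbbbbbbb, U$)
  read b, top U: go to q_0, push ε → (q_0, bbbbbbb, $)
  ε-move, top $: go to q_2, push U$ → (q_2, bbbbbbb, U$)
  read b, top U: go to q_0, push ε → (q_0, bbbbbb, $)
  ε-move, top $: go to q_2, push U$ → (q_2, bbbbbb, U$)
  read b, top U: go to q_0, push ε → (q_0, bbbbb, $)
  ε-move, top $: go to q_2, push U$ → (q_2, bbbbb, U$)
  read b, top U: go to q_0, push ε → (q_0, bbbb, $)
  ε-move, top $: go to q_2, push U$ → (q_2, bbbb, U$)
  read b, top U: go to q_0, push ε → (q_0, bbb, $)
  ε-move, top $: go to q_2, push U$ → (q_2, bbb, U$)
  read b, top U: go to q_0, push ε → (q_0, bb, $)
  ε-move, top $: go to q_2, push U$ → (q_2, bb, U$)
  read b, top U: go to q_0, push ε → (q_0, b, $)
  ε-move, top $: go to q_2, push U$ → (q_2, b, U$)
  read b, top U: go to q_0, push ε → (q_0, ε, $)
  ε-move, top $: go to q_2, push U$ → (q_2, ε, U$)
All input consumed in state q_2 with stack U$.

U$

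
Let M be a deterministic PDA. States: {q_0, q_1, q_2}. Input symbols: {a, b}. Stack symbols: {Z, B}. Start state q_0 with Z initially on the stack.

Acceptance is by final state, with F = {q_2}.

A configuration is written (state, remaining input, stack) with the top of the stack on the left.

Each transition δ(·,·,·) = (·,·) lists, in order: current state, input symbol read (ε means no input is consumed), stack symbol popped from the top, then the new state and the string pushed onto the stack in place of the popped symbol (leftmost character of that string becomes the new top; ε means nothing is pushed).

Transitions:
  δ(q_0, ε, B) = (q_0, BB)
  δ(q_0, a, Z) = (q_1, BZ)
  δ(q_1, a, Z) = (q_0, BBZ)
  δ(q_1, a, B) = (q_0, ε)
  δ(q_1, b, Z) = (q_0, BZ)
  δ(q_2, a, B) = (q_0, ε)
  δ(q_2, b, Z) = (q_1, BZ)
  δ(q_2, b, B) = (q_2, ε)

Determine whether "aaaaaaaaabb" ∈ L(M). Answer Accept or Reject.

(q_0, aaaaaaaaabb, Z) ⊢ (q_1, aaaaaaaabb, BZ) ⊢ (q_0, aaaaaaabb, Z) ⊢ (q_1, aaaaaabb, BZ) ⊢ (q_0, aaaaabb, Z) ⊢ (q_1, aaaabb, BZ) ⊢ (q_0, aaabb, Z) ⊢ (q_1, aabb, BZ) ⊢ (q_0, abb, Z) ⊢ (q_1, bb, BZ)
No transition applies at (q_1, bb, BZ); input not fully consumed.

Reject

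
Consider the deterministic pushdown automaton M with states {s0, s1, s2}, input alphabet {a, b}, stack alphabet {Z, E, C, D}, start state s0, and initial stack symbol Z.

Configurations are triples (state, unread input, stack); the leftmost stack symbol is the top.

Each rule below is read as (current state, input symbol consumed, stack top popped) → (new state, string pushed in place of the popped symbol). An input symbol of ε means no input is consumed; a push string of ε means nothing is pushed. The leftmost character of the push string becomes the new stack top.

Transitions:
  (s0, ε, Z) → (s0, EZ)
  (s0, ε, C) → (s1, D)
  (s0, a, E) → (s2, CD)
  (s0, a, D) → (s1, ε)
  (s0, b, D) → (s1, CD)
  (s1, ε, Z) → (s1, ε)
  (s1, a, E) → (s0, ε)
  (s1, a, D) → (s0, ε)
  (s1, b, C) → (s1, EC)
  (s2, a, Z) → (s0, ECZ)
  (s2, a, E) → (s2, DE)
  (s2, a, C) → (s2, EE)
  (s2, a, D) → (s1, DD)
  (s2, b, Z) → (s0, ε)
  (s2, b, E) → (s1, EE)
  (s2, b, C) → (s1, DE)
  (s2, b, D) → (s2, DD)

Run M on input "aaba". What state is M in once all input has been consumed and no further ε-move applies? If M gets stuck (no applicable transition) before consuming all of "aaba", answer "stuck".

s0

(s0, aaba, Z)
  ε-move, top Z: go to s0, push EZ → (s0, aaba, EZ)
  read a, top E: go to s2, push CD → (s2, aba, CDZ)
  read a, top C: go to s2, push EE → (s2, ba, EEDZ)
  read b, top E: go to s1, push EE → (s1, a, EEEDZ)
  read a, top E: go to s0, push ε → (s0, ε, EEDZ)
All input consumed; M is in state s0.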